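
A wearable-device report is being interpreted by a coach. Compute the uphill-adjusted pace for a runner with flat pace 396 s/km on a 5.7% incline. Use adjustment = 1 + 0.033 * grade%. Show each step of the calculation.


Adjustment factor = 1 + 0.033 * 5.7 = 1.1881
Grade-adjusted pace = 396 * 1.1881 = 470.49 s/km

470.49 s/km


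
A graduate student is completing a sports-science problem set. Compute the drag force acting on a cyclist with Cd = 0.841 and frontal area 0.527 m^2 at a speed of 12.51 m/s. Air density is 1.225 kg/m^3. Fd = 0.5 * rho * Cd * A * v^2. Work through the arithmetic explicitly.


Step 1: v^2 = 156.5001
Step 2: Fd = 0.5 * 1.225 * 0.841 * 0.527 * 156.5001
= 42.484 N

42.484 N


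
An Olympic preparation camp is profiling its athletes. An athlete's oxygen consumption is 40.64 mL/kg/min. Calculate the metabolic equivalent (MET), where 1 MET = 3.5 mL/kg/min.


MET = VO2 / 3.5
= 40.64 / 3.5
= 11.61 METs

11.61 METs


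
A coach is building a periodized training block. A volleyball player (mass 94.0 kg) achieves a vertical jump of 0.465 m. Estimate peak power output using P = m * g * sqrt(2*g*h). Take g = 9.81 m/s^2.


2 * g * h = 2 * 9.81 * 0.465 = 9.1233
sqrt(9.1233) = 3.02048 m/s
P = 94.0 * 9.81 * 3.02048 = 2785.31 W

2785.31 W


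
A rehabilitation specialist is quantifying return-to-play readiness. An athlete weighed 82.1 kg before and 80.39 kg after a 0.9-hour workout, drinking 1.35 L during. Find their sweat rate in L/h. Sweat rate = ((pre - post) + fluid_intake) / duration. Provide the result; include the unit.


Body mass change = 1.71 kg
Total sweat loss = 1.71 + 1.35 = 3.06 L
Rate = 3.06 / 0.9 = 3.4 L/h

3.4 L/h


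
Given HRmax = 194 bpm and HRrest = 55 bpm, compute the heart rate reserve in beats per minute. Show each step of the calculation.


Heart rate reserve = maximum HR minus resting HR
HRR = 194 - 55 = 139 bpm

139 bpm


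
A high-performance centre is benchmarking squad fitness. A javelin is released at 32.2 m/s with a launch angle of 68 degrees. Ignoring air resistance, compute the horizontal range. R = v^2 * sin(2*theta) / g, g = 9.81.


Launch speed squared = 1036.84
sin(2 * 68 deg) = 0.694658
Range = 1036.84 * 0.694658 / 9.81
= 73.42 m

73.42 m


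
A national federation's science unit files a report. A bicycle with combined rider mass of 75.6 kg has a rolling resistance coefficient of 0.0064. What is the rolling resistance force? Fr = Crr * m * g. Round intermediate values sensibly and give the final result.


Fr = 0.0064 * 75.6 * 9.81
= 0.48384 * 9.81
= 4.746 N

4.746 N


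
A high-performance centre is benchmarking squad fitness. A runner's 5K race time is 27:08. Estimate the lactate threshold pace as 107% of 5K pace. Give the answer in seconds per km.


Total race time = 27*60 + 8 = 1628 seconds
5K pace = 1628 / 5 = 325.6 sec/km
LT pace = 325.6 * 1.07 = 348.39 sec/km

348.39 s/km


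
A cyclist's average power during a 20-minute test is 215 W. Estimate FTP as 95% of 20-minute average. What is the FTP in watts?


FTP = 20-min power * 0.95
= 215 * 0.95
= 204.25 W

204.25 W


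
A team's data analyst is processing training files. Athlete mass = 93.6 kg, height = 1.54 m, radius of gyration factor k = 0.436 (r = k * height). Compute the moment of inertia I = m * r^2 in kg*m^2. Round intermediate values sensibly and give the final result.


r = k * height = 0.436 * 1.54 = 0.67144 m
r^2 = 0.67144^2 = 0.450832
I = 93.6 * 0.450832 = 42.198 kg*m^2

42.198 kg*m^2


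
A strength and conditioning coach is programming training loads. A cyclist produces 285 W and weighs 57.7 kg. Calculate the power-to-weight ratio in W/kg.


P/W = power / mass
= 285 / 57.7
= 4.939 W/kg

4.939 W/kg


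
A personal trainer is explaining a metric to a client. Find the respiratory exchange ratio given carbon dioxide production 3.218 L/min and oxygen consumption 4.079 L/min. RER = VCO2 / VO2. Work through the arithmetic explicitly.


VCO2 = 3.218 L/min
VO2 = 4.079 L/min
RER = 3.218 / 4.079 = 0.7889

0.7889


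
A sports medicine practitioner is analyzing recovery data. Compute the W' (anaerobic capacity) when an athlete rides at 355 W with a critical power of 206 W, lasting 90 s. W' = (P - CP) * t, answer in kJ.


Above-CP power = 149 W
Duration = 90 s
W' = 149 * 90 = 13410 J
Convert: 13410 / 1000 = 13.41 kJ

13.41 kJ


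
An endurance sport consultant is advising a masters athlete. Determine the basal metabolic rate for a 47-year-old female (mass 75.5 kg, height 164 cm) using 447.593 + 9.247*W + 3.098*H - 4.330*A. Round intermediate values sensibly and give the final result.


BMR = 447.593 + 9.247*75.5 + 3.098*164 - 4.330*47
= 1450.3 kcal/day

1450.3 kcal/day


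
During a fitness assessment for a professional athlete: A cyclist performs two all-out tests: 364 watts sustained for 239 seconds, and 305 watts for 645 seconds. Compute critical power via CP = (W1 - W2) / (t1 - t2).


W1 = P1 * t1 = 364 * 239 = 86996 J
W2 = P2 * t2 = 305 * 645 = 196725 J
CP = (86996 - 196725) / (239 - 645)
= 270.27 W

270.27 W


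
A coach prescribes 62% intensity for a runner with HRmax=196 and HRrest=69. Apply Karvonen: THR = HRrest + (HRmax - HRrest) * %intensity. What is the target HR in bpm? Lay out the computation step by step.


Heart rate reserve = 196 - 69 = 127
Intensity fraction = 62 / 100 = 0.62
THR = 69 + 127 * 0.62 = 147.74 bpm

147.74 bpm


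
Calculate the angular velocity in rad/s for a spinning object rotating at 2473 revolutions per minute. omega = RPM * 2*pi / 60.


omega = RPM * 2*pi / 60
= 2473 * 6.28318531 / 60
= 258.972 rad/s

258.972 rad/s


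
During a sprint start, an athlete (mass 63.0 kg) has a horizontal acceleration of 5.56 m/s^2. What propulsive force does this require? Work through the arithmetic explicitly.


Propulsive force = mass * acceleration
= 63.0 kg * 5.56 m/s^2
= 350.28 N

350.28 N


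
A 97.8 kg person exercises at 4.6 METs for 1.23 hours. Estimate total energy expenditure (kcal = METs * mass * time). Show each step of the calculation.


Energy = METs * mass(kg) * time(h)
= 4.6 * 97.8 * 1.23
= 553.35 kcal

553.35 kcal


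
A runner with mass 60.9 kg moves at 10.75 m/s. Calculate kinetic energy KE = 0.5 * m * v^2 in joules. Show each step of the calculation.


v^2 = 10.75^2 = 115.5625
KE = 0.5 * 60.9 * 115.5625
= 3518.88 J

3518.88 J


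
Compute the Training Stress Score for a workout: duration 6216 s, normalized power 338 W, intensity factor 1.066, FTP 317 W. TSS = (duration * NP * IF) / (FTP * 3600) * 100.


Product = 6216 * 338 * 1.066 = 2239674.528
Base = 317 * 3600 = 1141200
TSS = 2239674.528 / 1141200 * 100 = 196.26

196.26 TSS


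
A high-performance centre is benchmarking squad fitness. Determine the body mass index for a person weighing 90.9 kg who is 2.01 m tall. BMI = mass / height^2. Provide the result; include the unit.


BMI = mass / height^2
= 90.9 / 2.01^2
= 90.9 / 4.0401
= 22.5 kg/m^2

22.5 kg/m^2


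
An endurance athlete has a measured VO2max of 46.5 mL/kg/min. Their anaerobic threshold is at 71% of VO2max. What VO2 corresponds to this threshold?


Anaerobic threshold VO2 = VO2max * 71%
= 46.5 * 0.71
= 33.02 mL/kg/min

33.02 mL/kg/min


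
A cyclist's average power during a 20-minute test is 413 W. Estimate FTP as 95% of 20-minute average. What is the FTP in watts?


FTP = 20-min power * 0.95
= 413 * 0.95
= 392.35 W

392.35 W


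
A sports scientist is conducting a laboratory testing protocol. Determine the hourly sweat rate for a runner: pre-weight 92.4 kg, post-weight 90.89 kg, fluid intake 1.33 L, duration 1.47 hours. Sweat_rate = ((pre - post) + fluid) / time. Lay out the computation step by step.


Mass lost = 92.4 - 90.89 = 1.51 kg
Add fluid consumed: 1.51 + 1.33 = 2.84 L total sweat
Sweat rate = 2.84 / 1.47 = 1.932 L/h

1.932 L/h


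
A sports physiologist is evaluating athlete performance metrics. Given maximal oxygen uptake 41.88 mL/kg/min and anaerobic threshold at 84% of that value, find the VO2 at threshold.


Percentage as decimal = 0.84
VO2 at AT = 41.88 * 0.84 = 35.18 mL/kg/min

35.18 mL/kg/min


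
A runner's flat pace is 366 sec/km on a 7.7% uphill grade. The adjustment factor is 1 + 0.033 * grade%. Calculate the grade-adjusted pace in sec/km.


Factor = 1 + 0.033 * 7.7 = 1.2541
Adjusted pace = 366 * 1.2541
= 459.0 sec/km

459.0 s/km


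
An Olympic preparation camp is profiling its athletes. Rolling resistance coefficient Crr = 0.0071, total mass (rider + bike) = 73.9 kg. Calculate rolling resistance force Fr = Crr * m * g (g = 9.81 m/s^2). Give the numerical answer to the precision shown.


Fr = Crr * m * g
= 0.0071 * 73.9 * 9.81
= 5.147 N

5.147 N


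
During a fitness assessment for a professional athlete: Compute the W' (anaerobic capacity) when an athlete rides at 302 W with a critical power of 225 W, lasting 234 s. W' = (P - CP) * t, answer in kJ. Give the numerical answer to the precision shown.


Above-CP power = 77 W
Duration = 234 s
W' = 77 * 234 = 18018 J
Convert: 18018 / 1000 = 18.018 kJ

18.018 kJ


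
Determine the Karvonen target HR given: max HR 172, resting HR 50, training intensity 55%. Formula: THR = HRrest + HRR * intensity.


HRR = HRmax - HRrest = 172 - 50 = 122
THR = 50 + 122 * 0.55
= 117.1 bpm

117.1 bpm


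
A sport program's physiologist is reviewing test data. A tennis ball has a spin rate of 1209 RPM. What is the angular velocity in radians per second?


Convert RPM to rad/s: multiply by 2*pi and divide by 60
omega = 1209 * 2 * pi / 60
= 126.606 rad/s

126.606 rad/s


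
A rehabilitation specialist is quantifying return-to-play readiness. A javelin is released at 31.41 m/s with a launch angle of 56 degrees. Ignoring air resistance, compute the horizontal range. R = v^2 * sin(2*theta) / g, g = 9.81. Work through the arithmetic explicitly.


Launch speed squared = 986.5881
sin(2 * 56 deg) = 0.927184
Range = 986.5881 * 0.927184 / 9.81
= 93.247 m

93.247 m


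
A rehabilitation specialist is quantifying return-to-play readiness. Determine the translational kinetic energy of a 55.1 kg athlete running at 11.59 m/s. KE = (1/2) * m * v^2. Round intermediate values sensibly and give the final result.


KE = 0.5 * m * v^2
= 0.5 * 55.1 * 11.59^2
= 0.5 * 55.1 * 134.3281
= 3700.74 J

3700.74 J


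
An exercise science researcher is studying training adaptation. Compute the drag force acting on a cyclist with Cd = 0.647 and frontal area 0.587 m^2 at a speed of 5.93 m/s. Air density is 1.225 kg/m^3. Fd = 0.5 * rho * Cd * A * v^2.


Step 1: v^2 = 35.1649
Step 2: Fd = 0.5 * 1.225 * 0.647 * 0.587 * 35.1649
= 8.18 N

8.18 N


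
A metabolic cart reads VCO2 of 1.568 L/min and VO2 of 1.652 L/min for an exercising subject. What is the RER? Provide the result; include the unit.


RER = VCO2 / VO2 = 1.568 / 1.652 = 0.9492

0.9492


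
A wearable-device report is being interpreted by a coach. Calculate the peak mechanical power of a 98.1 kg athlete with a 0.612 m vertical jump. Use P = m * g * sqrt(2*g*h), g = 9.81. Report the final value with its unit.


First, sqrt(2gh) = sqrt(2 * 9.81 * 0.612)
= sqrt(12.00744) = 3.465175 m/s
Power = 98.1 * 9.81 * 3.465175 = 3334.75 W

3334.75 W


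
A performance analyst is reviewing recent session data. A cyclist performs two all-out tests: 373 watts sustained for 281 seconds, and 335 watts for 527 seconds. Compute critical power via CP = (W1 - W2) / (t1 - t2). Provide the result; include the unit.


W1 = P1 * t1 = 373 * 281 = 104813 J
W2 = P2 * t2 = 335 * 527 = 176545 J
CP = (104813 - 176545) / (281 - 527)
= 291.59 W

291.59 W


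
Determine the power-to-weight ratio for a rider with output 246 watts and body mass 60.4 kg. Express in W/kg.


P/W = 246 / 60.4 = 4.073 W/kg

4.073 W/kg


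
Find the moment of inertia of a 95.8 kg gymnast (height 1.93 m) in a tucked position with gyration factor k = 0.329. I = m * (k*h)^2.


Radius of gyration = 0.329 * 1.93 = 0.63497 m
I = 95.8 * 0.63497^2
= 95.8 * 0.403187
= 38.625 kg*m^2

38.625 kg*m^2


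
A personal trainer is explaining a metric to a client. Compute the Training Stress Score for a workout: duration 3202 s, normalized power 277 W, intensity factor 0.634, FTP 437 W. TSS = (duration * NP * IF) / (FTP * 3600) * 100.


Product = 3202 * 277 * 0.634 = 562328.836
Base = 437 * 3600 = 1573200
TSS = 562328.836 / 1573200 * 100 = 35.74

35.74 TSS


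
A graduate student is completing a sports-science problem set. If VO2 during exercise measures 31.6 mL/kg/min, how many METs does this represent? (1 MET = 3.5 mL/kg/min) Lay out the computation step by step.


METs = VO2 / 3.5 = 31.6 / 3.5 = 9.03

9.03 METs


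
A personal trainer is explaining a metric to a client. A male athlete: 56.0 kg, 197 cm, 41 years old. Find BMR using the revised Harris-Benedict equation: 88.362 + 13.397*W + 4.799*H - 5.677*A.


Intercept = 88.362
Weight contribution = 13.397 * 56.0 = 750.232
Height contribution = 4.799 * 197 = 945.403
Age contribution = 5.677 * 41 = 232.757
BMR = 88.362 + 750.232 + 945.403 - 232.757
= 1551.24 kcal/day

1551.24 kcal/day


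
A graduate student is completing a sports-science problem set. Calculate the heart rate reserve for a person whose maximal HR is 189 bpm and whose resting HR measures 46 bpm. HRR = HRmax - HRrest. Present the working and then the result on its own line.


HRmax = 189 bpm
HRrest = 46 bpm
HRR = 189 - 46 = 143 bpm

143 bpm


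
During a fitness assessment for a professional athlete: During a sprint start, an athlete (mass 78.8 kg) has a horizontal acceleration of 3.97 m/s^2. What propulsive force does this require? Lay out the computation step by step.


Propulsive force = mass * acceleration
= 78.8 kg * 3.97 m/s^2
= 312.84 N

312.84 N


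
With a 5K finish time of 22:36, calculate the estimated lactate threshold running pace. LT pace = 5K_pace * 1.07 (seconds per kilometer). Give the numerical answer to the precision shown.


Race duration = 1356 s for 5 km
Average pace = 1356 / 5 = 271.2 s/km
LT pace = 271.2 * 1.07
= 290.18 s/km

290.18 s/km


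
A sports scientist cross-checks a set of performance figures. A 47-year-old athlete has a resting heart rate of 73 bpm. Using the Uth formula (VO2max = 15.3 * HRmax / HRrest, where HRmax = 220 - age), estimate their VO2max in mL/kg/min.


HRmax = 220 - 47 = 173 bpm
Ratio = HRmax / HRrest = 173 / 73 = 2.3699
VO2max = 15.3 * 2.3699 = 36.26 mL/kg/min

36.26 mL/kg/min


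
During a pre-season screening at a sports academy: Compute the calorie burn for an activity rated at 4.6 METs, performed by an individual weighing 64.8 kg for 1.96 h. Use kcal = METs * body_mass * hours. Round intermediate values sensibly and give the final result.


Product of METs and mass = 4.6 * 64.8 = 298.08
Total kcal = 298.08 * 1.96 = 584.24 kcal

584.24 kcal


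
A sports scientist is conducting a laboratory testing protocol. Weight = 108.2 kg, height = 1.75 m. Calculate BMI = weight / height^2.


height^2 = 1.75^2 = 3.0625
BMI = 108.2 / 3.0625 = 35.33 kg/m^2

35.33 kg/m^2


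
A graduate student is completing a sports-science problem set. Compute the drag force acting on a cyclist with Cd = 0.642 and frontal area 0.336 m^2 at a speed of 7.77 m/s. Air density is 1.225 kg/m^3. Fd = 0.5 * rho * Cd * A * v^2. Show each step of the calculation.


Step 1: v^2 = 60.3729
Step 2: Fd = 0.5 * 1.225 * 0.642 * 0.336 * 60.3729
= 7.977 N

7.977 N


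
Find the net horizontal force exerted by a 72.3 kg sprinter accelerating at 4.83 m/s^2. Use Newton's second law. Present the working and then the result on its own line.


Newton's second law: F = m * a
F = 72.3 * 4.83 = 349.21 N

349.21 N


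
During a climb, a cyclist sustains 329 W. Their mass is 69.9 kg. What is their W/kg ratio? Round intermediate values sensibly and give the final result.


Power-to-weight = 329 W / 69.9 kg
= 4.707 W/kg

4.707 W/kg


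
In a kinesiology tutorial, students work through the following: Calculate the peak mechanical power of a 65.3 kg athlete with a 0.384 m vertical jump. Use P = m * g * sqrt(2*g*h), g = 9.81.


First, sqrt(2gh) = sqrt(2 * 9.81 * 0.384)
= sqrt(7.53408) = 2.744828 m/s
Power = 65.3 * 9.81 * 2.744828 = 1758.32 W

1758.32 W


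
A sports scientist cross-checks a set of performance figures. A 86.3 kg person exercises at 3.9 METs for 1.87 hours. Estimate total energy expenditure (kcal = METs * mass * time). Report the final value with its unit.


Energy = METs * mass(kg) * time(h)
= 3.9 * 86.3 * 1.87
= 629.39 kcal

629.39 kcal


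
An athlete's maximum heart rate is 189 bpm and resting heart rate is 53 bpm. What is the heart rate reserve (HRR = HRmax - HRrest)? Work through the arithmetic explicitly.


HRR = HRmax - HRrest
= 189 - 53
= 136 bpm

136 bpm


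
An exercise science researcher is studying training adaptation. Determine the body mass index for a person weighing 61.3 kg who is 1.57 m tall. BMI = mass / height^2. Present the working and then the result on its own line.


BMI = mass / height^2
= 61.3 / 1.57^2
= 61.3 / 2.4649
= 24.87 kg/m^2

24.87 kg/m^2


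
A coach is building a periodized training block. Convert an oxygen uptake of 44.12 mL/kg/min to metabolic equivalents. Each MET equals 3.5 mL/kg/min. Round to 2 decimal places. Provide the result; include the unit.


One MET = 3.5 mL/kg/min
Number of METs = 44.12 / 3.5
= 12.61 METs

12.61 METs


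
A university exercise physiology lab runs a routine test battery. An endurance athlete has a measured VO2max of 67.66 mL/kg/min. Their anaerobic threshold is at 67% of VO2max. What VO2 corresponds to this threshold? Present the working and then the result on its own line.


Anaerobic threshold VO2 = VO2max * 67%
= 67.66 * 0.67
= 45.33 mL/kg/min

45.33 mL/kg/min


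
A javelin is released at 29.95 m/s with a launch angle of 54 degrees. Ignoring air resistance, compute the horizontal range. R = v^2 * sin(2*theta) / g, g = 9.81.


Launch speed squared = 897.0025
sin(2 * 54 deg) = 0.951057
Range = 897.0025 * 0.951057 / 9.81
= 86.962 m

86.962 m


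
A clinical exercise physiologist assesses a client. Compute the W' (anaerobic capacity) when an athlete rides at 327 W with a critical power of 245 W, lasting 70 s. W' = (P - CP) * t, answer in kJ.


Above-CP power = 82 W
Duration = 70 s
W' = 82 * 70 = 5740 J
Convert: 5740 / 1000 = 5.74 kJ

5.74 kJ


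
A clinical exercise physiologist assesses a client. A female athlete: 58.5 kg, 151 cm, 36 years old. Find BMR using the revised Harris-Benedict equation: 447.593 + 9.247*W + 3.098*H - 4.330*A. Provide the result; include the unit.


Intercept = 447.593
Weight contribution = 9.247 * 58.5 = 540.9495
Height contribution = 3.098 * 151 = 467.798
Age contribution = 4.33 * 36 = 155.88
BMR = 447.593 + 540.9495 + 467.798 - 155.88
= 1300.46 kcal/day

1300.46 kcal/day


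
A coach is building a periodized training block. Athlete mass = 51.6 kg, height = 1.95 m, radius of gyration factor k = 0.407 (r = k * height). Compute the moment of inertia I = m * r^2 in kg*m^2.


r = k * height = 0.407 * 1.95 = 0.79365 m
r^2 = 0.79365^2 = 0.62988
I = 51.6 * 0.62988 = 32.502 kg*m^2

32.502 kg*m^2


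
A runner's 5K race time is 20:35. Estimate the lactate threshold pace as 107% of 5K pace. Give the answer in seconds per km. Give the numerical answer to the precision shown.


Total race time = 20*60 + 35 = 1235 seconds
5K pace = 1235 / 5 = 247.0 sec/km
LT pace = 247.0 * 1.07 = 264.29 sec/km

264.29 s/km


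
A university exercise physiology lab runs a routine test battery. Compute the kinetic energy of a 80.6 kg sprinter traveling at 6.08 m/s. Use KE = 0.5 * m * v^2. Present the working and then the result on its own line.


Velocity squared = 36.9664
KE = 0.5 * 80.6 * 36.9664 = 1489.75 J

1489.75 J


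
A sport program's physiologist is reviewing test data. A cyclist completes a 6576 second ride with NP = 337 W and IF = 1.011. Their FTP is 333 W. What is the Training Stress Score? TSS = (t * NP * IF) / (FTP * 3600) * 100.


t * NP * IF = 6576 * 337 * 1.011 = 2240489.232
FTP * 3600 = 1198800
TSS = (2240489.232 / 1198800) * 100 = 186.89

186.89 TSS


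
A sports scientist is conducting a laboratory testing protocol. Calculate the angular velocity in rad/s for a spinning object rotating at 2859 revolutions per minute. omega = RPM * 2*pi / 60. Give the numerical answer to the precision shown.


omega = RPM * 2*pi / 60
= 2859 * 6.28318531 / 60
= 299.394 rad/s

299.394 rad/s


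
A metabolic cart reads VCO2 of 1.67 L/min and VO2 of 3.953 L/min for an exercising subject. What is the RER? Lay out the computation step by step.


RER = VCO2 / VO2 = 1.67 / 3.953 = 0.4225

0.4225


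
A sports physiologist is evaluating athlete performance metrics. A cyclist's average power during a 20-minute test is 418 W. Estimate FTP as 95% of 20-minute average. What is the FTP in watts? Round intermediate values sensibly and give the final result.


FTP = 20-min power * 0.95
= 418 * 0.95
= 397.1 W

397.1 W


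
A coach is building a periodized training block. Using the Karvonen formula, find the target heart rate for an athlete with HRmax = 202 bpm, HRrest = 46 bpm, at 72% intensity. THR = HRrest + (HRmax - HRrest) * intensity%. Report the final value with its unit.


HRR = 202 - 46 = 156
THR = 46 + 156 * 0.72
= 46 + 112.32
= 158.32 bpm

158.32 bpm


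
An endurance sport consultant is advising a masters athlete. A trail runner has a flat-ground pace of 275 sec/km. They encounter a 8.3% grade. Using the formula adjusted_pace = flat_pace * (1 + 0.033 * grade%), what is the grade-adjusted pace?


Grade factor = 1 + 0.033 * 8.3 = 1.2739
Adjusted = 275 * 1.2739 = 350.32 sec/km

350.32 s/km


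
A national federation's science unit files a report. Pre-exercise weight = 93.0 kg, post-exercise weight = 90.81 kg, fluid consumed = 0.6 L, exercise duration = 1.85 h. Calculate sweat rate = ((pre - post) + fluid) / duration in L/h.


Weight loss = 93.0 - 90.81 = 2.19 kg (approx L)
Total sweat = 2.19 + 0.6 = 2.79 L
Sweat rate = 2.79 / 1.85 = 1.508 L/h

1.508 L/h


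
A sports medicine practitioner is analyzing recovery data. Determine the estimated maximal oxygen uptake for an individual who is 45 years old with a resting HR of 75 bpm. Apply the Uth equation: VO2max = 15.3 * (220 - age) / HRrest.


HRmax = 220 - 45 = 175
VO2max = 15.3 * (175 / 75)
= 15.3 * 2.3333
= 35.7 mL/kg/min

35.7 mL/kg/min


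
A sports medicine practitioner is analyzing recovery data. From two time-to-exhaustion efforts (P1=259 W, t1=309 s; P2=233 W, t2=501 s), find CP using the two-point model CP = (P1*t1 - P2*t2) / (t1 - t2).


Work in trial 1 = 80031 J
Work in trial 2 = 116733 J
Delta work = -36702 J
Delta time = -192 s
CP = -36702 / -192 = 191.16 W

191.16 W


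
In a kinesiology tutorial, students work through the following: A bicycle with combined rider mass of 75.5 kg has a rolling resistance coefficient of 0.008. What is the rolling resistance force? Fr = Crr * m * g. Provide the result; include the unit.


Fr = 0.008 * 75.5 * 9.81
= 0.604 * 9.81
= 5.925 N

5.925 N


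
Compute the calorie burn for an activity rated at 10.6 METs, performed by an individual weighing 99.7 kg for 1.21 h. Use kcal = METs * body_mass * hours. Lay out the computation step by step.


Product of METs and mass = 10.6 * 99.7 = 1056.82
Total kcal = 1056.82 * 1.21 = 1278.75 kcal

1278.75 kcal


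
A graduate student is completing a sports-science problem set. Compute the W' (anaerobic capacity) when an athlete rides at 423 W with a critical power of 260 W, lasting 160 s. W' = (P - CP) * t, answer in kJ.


Above-CP power = 163 W
Duration = 160 s
W' = 163 * 160 = 26080 J
Convert: 26080 / 1000 = 26.08 kJ

26.08 kJ


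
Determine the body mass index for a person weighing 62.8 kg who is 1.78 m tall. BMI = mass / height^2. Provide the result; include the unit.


BMI = mass / height^2
= 62.8 / 1.78^2
= 62.8 / 3.1684
= 19.82 kg/m^2

19.82 kg/m^2


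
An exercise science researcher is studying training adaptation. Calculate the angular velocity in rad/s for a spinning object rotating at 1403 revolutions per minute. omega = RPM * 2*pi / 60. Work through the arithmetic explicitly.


omega = RPM * 2*pi / 60
= 1403 * 6.28318531 / 60
= 146.922 rad/s

146.922 rad/s


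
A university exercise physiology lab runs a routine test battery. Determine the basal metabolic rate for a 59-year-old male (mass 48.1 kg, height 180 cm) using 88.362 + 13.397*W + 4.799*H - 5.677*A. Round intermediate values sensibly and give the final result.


BMR = 88.362 + 13.397*48.1 + 4.799*180 - 5.677*59
= 1261.63 kcal/day

1261.63 kcal/day


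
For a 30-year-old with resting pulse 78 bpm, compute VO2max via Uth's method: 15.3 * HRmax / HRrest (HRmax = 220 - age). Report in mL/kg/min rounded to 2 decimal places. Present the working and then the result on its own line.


Step 1: HRmax = 220 - 30 = 190 bpm
Step 2: Ratio = 190 / 78 = 2.4359
Step 3: VO2max = 15.3 * 2.4359 = 37.27 mL/kg/min

37.27 mL/kg/min


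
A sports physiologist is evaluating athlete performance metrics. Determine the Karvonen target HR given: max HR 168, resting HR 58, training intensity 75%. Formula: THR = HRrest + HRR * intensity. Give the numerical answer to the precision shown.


HRR = HRmax - HRrest = 168 - 58 = 110
THR = 58 + 110 * 0.75
= 140.5 bpm

140.5 bpm


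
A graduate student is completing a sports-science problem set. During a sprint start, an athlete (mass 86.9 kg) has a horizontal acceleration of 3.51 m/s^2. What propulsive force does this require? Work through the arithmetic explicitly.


Propulsive force = mass * acceleration
= 86.9 kg * 3.51 m/s^2
= 305.02 N

305.02 N


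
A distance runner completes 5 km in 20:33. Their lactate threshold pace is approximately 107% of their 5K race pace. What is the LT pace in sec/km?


Convert to seconds: 20 min 33 s = 1233 s
Pace per km = 1233 / 5 = 246.6 s/km
LT pace = 246.6 * 1.07 = 263.86 s/km

263.86 s/km


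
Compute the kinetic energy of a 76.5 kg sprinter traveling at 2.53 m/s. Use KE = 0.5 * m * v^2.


Velocity squared = 6.4009
KE = 0.5 * 76.5 * 6.4009 = 244.83 J

244.83 J


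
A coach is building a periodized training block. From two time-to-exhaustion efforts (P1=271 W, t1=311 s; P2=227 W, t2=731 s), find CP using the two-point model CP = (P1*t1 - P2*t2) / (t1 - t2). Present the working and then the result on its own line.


Work in trial 1 = 84281 J
Work in trial 2 = 165937 J
Delta work = -81656 J
Delta time = -420 s
CP = -81656 / -420 = 194.42 W

194.42 W


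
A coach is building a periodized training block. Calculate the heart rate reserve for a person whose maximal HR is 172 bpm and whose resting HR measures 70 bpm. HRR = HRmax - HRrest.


HRmax = 172 bpm
HRrest = 70 bpm
HRR = 172 - 70 = 102 bpm

102 bpm


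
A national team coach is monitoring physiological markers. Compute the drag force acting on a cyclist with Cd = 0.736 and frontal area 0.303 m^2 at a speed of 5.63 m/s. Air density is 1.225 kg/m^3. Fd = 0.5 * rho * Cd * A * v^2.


Step 1: v^2 = 31.6969
Step 2: Fd = 0.5 * 1.225 * 0.736 * 0.303 * 31.6969
= 4.33 N

4.33 N


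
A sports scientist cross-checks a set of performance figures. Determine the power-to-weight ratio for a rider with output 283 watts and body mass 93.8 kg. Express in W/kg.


P/W = 283 / 93.8 = 3.017 W/kg

3.017 W/kg


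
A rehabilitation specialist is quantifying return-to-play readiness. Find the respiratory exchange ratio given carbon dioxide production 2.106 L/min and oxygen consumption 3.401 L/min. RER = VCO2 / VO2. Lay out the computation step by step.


VCO2 = 2.106 L/min
VO2 = 3.401 L/min
RER = 2.106 / 3.401 = 0.6192

0.6192


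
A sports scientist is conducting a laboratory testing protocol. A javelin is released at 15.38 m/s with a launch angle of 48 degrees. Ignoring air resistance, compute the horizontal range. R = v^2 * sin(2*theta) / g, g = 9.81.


Launch speed squared = 236.5444
sin(2 * 48 deg) = 0.994522
Range = 236.5444 * 0.994522 / 9.81
= 23.98 m

23.98 m


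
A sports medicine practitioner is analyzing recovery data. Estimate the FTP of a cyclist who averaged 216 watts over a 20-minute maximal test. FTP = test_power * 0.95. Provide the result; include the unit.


FTP = 216 * 0.95 = 205.2 W

205.2 W


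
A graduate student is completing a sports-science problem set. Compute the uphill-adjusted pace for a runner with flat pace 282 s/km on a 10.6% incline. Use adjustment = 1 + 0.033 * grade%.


Adjustment factor = 1 + 0.033 * 10.6 = 1.3498
Grade-adjusted pace = 282 * 1.3498 = 380.64 s/km

380.64 s/km


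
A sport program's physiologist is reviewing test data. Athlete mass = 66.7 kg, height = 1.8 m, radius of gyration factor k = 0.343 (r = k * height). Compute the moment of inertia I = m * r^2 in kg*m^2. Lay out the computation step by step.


r = k * height = 0.343 * 1.8 = 0.6174 m
r^2 = 0.6174^2 = 0.381183
I = 66.7 * 0.381183 = 25.425 kg*m^2

25.425 kg*m^2


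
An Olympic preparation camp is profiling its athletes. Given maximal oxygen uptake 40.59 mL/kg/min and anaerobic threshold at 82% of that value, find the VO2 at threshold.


Percentage as decimal = 0.82
VO2 at AT = 40.59 * 0.82 = 33.28 mL/kg/min

33.28 mL/kg/min


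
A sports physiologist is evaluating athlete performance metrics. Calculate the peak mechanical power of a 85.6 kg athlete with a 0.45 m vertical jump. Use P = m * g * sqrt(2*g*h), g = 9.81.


First, sqrt(2gh) = sqrt(2 * 9.81 * 0.45)
= sqrt(8.829) = 2.971363 m/s
Power = 85.6 * 9.81 * 2.971363 = 2495.16 W

2495.16 W


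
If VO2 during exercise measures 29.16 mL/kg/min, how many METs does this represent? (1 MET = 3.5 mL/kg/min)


METs = VO2 / 3.5 = 29.16 / 3.5 = 8.33

8.33 METs


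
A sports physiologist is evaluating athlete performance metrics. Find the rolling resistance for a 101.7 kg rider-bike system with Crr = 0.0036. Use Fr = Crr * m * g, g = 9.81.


m * g = 101.7 * 9.81 = 997.677 N
Fr = 0.0036 * 997.677 = 3.592 N

3.592 N


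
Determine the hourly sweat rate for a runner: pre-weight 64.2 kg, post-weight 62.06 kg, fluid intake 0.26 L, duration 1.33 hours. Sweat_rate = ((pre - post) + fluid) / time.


Mass lost = 64.2 - 62.06 = 2.14 kg
Add fluid consumed: 2.14 + 0.26 = 2.4 L total sweat
Sweat rate = 2.4 / 1.33 = 1.805 L/h

1.805 L/h


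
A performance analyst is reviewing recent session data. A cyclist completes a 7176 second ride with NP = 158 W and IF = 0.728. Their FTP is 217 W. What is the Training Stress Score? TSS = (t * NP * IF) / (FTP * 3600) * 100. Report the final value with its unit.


t * NP * IF = 7176 * 158 * 0.728 = 825412.224
FTP * 3600 = 781200
TSS = (825412.224 / 781200) * 100 = 105.66

105.66 TSS


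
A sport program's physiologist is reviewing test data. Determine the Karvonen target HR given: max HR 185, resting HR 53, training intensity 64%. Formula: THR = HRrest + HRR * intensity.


HRR = HRmax - HRrest = 185 - 53 = 132
THR = 53 + 132 * 0.64
= 137.48 bpm

137.48 bpm


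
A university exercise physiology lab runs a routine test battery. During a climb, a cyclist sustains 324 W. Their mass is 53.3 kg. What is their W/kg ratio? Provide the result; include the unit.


Power-to-weight = 324 W / 53.3 kg
= 6.079 W/kg

6.079 W/kg


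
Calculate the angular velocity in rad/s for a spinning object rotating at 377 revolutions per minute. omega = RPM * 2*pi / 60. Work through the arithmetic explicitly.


omega = RPM * 2*pi / 60
= 377 * 6.28318531 / 60
= 39.479 rad/s

39.479 rad/s


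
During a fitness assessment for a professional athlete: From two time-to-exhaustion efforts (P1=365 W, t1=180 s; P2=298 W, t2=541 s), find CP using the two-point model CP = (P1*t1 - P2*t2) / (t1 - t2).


Work in trial 1 = 65700 J
Work in trial 2 = 161218 J
Delta work = -95518 J
Delta time = -361 s
CP = -95518 / -361 = 264.59 W

264.59 W


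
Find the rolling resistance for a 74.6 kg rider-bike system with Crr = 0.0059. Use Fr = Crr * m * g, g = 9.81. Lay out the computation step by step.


m * g = 74.6 * 9.81 = 731.826 N
Fr = 0.0059 * 731.826 = 4.318 N

4.318 N


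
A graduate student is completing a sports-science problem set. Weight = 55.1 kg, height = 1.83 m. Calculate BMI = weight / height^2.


height^2 = 1.83^2 = 3.3489
BMI = 55.1 / 3.3489 = 16.45 kg/m^2

16.45 kg/m^2


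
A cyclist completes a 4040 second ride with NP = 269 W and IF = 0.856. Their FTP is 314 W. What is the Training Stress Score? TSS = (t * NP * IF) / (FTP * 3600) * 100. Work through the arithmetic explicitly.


t * NP * IF = 4040 * 269 * 0.856 = 930266.56
FTP * 3600 = 1130400
TSS = (930266.56 / 1130400) * 100 = 82.3

82.3 TSS


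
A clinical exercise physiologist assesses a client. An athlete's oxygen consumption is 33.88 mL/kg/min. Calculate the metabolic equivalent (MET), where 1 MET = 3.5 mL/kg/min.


MET = VO2 / 3.5
= 33.88 / 3.5
= 9.68 METs

9.68 METs


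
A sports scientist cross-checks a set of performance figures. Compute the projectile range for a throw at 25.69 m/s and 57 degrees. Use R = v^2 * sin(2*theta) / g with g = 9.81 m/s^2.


Two times the angle = 114 degrees
sin(114) = 0.913545
R = 659.9761 * 0.913545 / 9.81 = 61.46 m

61.46 m


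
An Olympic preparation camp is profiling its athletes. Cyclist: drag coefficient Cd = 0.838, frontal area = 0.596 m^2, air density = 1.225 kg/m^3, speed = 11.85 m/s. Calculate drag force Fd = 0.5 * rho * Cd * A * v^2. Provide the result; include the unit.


v^2 = 11.85^2 = 140.4225
Fd = 0.5 * 1.225 * 0.838 * 0.596 * 140.4225
= 42.957 N

42.957 N


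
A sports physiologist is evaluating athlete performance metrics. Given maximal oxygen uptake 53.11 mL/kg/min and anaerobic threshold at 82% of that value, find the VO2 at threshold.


Percentage as decimal = 0.82
VO2 at AT = 53.11 * 0.82 = 43.55 mL/kg/min

43.55 mL/kg/min


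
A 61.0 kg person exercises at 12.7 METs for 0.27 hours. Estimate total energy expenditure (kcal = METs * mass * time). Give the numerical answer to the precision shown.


Energy = METs * mass(kg) * time(h)
= 12.7 * 61.0 * 0.27
= 209.17 kcal

209.17 kcal


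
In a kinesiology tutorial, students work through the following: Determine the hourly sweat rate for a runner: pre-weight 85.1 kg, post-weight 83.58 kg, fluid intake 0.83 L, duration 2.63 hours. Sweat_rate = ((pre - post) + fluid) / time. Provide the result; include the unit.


Mass lost = 85.1 - 83.58 = 1.52 kg
Add fluid consumed: 1.52 + 0.83 = 2.35 L total sweat
Sweat rate = 2.35 / 2.63 = 0.894 L/h

0.894 L/h


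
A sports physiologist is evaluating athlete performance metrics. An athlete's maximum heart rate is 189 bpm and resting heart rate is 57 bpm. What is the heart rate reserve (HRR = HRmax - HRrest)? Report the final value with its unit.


HRR = HRmax - HRrest
= 189 - 57
= 132 bpm

132 bpm


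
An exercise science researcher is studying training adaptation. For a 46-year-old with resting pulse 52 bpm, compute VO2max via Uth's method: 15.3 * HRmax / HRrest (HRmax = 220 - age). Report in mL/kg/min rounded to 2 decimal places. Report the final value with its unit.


Step 1: HRmax = 220 - 46 = 174 bpm
Step 2: Ratio = 174 / 52 = 3.3462
Step 3: VO2max = 15.3 * 3.3462 = 51.2 mL/kg/min

51.2 mL/kg/min


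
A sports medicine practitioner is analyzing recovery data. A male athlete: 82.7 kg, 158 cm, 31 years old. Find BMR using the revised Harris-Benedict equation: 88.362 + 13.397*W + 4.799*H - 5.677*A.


Intercept = 88.362
Weight contribution = 13.397 * 82.7 = 1107.9319
Height contribution = 4.799 * 158 = 758.242
Age contribution = 5.677 * 31 = 175.987
BMR = 88.362 + 1107.9319 + 758.242 - 175.987
= 1778.55 kcal/day

1778.55 kcal/day


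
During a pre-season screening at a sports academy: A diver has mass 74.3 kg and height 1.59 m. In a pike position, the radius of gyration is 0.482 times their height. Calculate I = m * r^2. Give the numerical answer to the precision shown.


r = 0.482 * 1.59 = 0.76638 m
I = m * r^2 = 74.3 * 0.587338 = 43.639 kg*m^2

43.639 kg*m^2


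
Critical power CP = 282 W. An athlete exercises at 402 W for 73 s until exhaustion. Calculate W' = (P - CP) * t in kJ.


P - CP = 402 - 282 = 120 W
W' = 120 * 73 = 8760 J
= 8760 / 1000 = 8.76 kJ

8.76 kJ


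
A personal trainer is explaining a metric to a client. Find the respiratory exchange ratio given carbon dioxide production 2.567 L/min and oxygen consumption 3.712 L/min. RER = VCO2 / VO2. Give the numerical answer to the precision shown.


VCO2 = 2.567 L/min
VO2 = 3.712 L/min
RER = 2.567 / 3.712 = 0.6915

0.6915


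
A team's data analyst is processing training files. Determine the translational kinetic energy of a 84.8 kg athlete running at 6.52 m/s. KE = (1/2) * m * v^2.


KE = 0.5 * m * v^2
= 0.5 * 84.8 * 6.52^2
= 0.5 * 84.8 * 42.5104
= 1802.44 J

1802.44 J


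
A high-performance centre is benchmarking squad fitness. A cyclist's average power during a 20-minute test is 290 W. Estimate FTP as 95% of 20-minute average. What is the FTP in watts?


FTP = 20-min power * 0.95
= 290 * 0.95
= 275.5 W

275.5 W


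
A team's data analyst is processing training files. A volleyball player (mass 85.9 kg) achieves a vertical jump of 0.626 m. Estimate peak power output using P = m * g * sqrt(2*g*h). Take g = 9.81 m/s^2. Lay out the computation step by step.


2 * g * h = 2 * 9.81 * 0.626 = 12.28212
sqrt(12.28212) = 3.504586 m/s
P = 85.9 * 9.81 * 3.504586 = 2953.24 W

2953.24 W


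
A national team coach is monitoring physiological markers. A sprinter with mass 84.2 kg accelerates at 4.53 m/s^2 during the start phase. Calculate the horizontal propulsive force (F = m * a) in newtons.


F = m * a
= 84.2 * 4.53
= 381.43 N

381.43 N


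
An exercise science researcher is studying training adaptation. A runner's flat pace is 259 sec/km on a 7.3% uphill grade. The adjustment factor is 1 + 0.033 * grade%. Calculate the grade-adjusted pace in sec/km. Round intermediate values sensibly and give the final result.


Factor = 1 + 0.033 * 7.3 = 1.2409
Adjusted pace = 259 * 1.2409
= 321.39 sec/km

321.39 s/km


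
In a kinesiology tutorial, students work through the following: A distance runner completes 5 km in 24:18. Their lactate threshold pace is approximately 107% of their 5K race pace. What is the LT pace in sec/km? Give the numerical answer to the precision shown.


Convert to seconds: 24 min 18 s = 1458 s
Pace per km = 1458 / 5 = 291.6 s/km
LT pace = 291.6 * 1.07 = 312.01 s/km

312.01 s/km


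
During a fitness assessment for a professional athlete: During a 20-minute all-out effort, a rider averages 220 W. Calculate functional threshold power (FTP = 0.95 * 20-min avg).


FTP = 0.95 * 220
= 209.0 W

209.0 W


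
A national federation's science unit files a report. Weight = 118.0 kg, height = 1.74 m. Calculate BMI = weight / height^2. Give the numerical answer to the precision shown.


height^2 = 1.74^2 = 3.0276
BMI = 118.0 / 3.0276 = 38.97 kg/m^2

38.97 kg/m^2


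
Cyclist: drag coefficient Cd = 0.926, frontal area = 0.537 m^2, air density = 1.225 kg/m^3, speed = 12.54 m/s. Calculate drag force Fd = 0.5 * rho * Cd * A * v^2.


v^2 = 12.54^2 = 157.2516
Fd = 0.5 * 1.225 * 0.926 * 0.537 * 157.2516
= 47.895 N

47.895 N


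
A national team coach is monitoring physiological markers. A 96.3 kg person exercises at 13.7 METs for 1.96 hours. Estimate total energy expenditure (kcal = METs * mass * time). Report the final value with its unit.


Energy = METs * mass(kg) * time(h)
= 13.7 * 96.3 * 1.96
= 2585.85 kcal

2585.85 kcal


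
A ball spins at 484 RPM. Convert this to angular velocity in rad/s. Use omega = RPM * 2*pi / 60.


omega = 484 * 2 * pi / 60
= 484 * 6.28318531 / 60
= 3041.062 / 60
= 50.684 rad/s

50.684 rad/s


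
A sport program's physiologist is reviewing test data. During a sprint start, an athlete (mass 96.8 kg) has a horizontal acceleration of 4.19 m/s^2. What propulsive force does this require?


Propulsive force = mass * acceleration
= 96.8 kg * 4.19 m/s^2
= 405.59 N

405.59 N
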